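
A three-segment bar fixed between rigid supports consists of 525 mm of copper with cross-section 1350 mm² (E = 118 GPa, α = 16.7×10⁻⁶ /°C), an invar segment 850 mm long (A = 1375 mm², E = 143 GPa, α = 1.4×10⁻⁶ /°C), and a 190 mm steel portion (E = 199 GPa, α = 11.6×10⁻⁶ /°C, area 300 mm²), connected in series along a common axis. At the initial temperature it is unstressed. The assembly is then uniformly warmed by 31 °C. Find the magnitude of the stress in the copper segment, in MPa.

σ ≈ 25.9 MPa (compressive)

With the walls removed the bar would change length by δ_free = Σ αᵢΔT Lᵢ = 16.7×10⁻⁶×31×525 + 1.4×10⁻⁶×31×850 + 11.6×10⁻⁶×31×190 = 0.377 mm.
The walls prevent any net length change, so an axial force P (same in every segment) develops. Compatibility: P · Σ Lᵢ/(AᵢEᵢ) = δ_free.
Σ Lᵢ/(AᵢEᵢ) = 525/(1350×118×10³) + 850/(1375×143×10³) + 190/(300×199×10³) = 1.08×10⁻⁵ mm/N.
P = 0.377 / 1.08×10⁻⁵ = 34900 N = 34.9 kN, compressive.
σ_{copper} = P / A = 34900 / 1350 = 25.85 MPa.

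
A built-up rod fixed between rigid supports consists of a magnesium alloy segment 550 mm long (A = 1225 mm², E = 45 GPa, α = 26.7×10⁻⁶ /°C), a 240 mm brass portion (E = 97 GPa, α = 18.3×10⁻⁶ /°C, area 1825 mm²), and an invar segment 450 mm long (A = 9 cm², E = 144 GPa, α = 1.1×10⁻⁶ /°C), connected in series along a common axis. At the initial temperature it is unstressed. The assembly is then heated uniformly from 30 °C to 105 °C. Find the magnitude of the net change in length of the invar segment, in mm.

Free thermal expansion of the whole bar: Σ αᵢΔT Lᵢ = 26.7×10⁻⁶×75×550 + 18.3×10⁻⁶×75×240 + 1.1×10⁻⁶×75×450 = 1.468 mm.
The rigid supports impose zero overall length change; the single axial force P common to all segments must satisfy P Σ Lᵢ/(AᵢEᵢ) = δ_free.
Σ Lᵢ/(AᵢEᵢ) = 550/(1225×45×10³) + 240/(1825×97×10³) + 450/(900×144×10³) = 1.481×10⁻⁵ mm/N.
Hence P = δ_free / Σ(L/AE) = 1.468/1.481×10⁻⁵ = 99.15 kN (compressive).
For the invar segment, free thermal change = 1.1×10⁻⁶×75×450 = 0.03712 mm and elastic change from P = 99150×450/(900×144×10³) = 0.3443 mm; these oppose, so the net change is 0.307 mm (segment shortens).

|ΔL| ≈ 0.307 mm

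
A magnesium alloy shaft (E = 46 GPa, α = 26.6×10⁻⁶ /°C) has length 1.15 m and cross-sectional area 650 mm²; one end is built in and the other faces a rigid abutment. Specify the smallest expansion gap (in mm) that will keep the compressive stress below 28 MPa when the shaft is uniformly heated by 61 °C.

g ≈ 1.17 mm

Free expansion if unrestrained: δ_free = αΔT L = 26.6×10⁻⁶ × 61 × 1150 = 1.866 mm.
At the allowable stress the elastic shortening the wall may impose is σL/E = 28 × 1150 / (46×10³) = 0.7 mm.
So the gap has to take up the difference, g_min = δ_free − σL/E = 1.866 − 0.7 = 1.166 mm.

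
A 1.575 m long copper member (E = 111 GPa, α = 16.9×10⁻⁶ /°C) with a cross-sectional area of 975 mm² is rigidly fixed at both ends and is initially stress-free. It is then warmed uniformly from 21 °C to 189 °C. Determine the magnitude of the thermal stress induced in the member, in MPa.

The supports are rigid, so the total axial strain is zero. The restrained thermal strain is ε = αΔT = 16.9×10⁻⁶ × 168 = 2839.2×10⁻⁶.
Hence σ = E·αΔT = 111×10³ × 2839.2×10⁻⁶ = 315.2 MPa, compressive.

σ ≈ 315 MPa (compressive)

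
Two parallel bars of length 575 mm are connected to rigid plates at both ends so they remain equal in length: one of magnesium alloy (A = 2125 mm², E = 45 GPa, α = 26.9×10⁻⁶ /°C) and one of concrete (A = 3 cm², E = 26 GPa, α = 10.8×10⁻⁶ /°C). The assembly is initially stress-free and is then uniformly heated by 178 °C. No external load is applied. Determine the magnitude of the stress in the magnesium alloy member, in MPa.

The magnesium alloy has the larger α, so on heating it would change length more than the concrete if both were free. The rigid plates force a common final length, so the magnesium alloy is put into compression and the concrete into tension, with equal and opposite forces P (no external load).
Setting the final lengths equal and cancelling L: (α₁ − α₂)ΔT = P/(A₁E₁) + P/(A₂E₂).
|α₁ − α₂|·ΔT = 16.1×10⁻⁶ × 178 = 0.002866.
1/(A₁E₁) + 1/(A₂E₂) = 1/(2125×45×10³) + 1/(300×26×10³) = 1.387×10⁻⁷ N⁻¹.
P = 0.002866 / 1.387×10⁻⁷ = 20670 N = 20.67 kN.
σ_{magnesium alloy} = P/A₁ = 20670/2125 = 9.726 MPa, compressive.

σ ≈ 9.73 MPa (compressive)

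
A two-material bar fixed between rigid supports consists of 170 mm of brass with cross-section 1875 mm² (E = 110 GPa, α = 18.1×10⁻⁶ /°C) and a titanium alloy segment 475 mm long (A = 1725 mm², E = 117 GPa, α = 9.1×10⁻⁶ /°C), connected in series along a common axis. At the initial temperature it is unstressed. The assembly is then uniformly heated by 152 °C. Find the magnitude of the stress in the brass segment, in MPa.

If the supports were absent, the total length change would be Σ αᵢΔT Lᵢ = 18.1×10⁻⁶×152×170 + 9.1×10⁻⁶×152×475 = 1.125 mm.
The walls prevent any net length change, so an axial force P (same in every segment) develops. Compatibility: P · Σ Lᵢ/(AᵢEᵢ) = δ_free.
Σ Lᵢ/(AᵢEᵢ) = 170/(1875×110×10³) + 475/(1725×117×10³) = 3.178×10⁻⁶ mm/N.
P = 1.125 / 3.178×10⁻⁶ = 353900 N = 353.9 kN, compressive.
σ_{brass} = P / A = 353900 / 1875 = 188.8 MPa.

σ ≈ 189 MPa (compressive)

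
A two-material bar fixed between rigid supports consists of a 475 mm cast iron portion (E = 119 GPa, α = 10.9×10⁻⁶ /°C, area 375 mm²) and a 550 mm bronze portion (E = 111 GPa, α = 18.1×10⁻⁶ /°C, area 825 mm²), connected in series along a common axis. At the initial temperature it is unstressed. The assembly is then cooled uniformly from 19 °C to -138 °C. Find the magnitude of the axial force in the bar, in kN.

If the supports were absent, the total length change would be Σ αᵢΔT Lᵢ = 10.9×10⁻⁶×157×475 + 18.1×10⁻⁶×157×550 = 2.376 mm.
Since the ends are fixed, an axial force P builds up, equal in every segment, with P · Σ Lᵢ/(AᵢEᵢ) = δ_free.
Σ Lᵢ/(AᵢEᵢ) = 475/(375×119×10³) + 550/(825×111×10³) = 1.665×10⁻⁵ mm/N.
So P = 2.376 / 1.665×10⁻⁵ = 142.7 kN, tensile.

P ≈ 143 kN (tensile)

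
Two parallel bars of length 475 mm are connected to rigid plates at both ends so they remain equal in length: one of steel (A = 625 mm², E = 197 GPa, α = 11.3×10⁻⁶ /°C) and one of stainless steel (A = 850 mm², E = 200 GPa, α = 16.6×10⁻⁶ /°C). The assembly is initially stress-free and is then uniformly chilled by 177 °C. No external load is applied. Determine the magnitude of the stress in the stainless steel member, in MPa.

σ ≈ 78.8 MPa (tensile)

Both members must finish at the same length. With the larger α, the stainless steel tends to over-contract; the plates restrain it, putting the stainless steel in tension and the steel in compression. With no external load the two internal forces are equal and opposite, magnitude P.
Equating the net (thermal + elastic) strains gives |α₁ − α₂|·ΔT = P·[1/(A₁E₁) + 1/(A₂E₂)].
|α₁ − α₂|·ΔT = 5.3×10⁻⁶ × 177 = 0.0009381.
1/(A₁E₁) + 1/(A₂E₂) = 1/(625×197×10³) + 1/(850×200×10³) = 1.4×10⁻⁸ N⁻¹.
So P = 0.0009381 / 1.4×10⁻⁸ = 66.99 kN.
σ_{stainless steel} = P/A₂ = 66990/850 = 78.81 MPa, tensile.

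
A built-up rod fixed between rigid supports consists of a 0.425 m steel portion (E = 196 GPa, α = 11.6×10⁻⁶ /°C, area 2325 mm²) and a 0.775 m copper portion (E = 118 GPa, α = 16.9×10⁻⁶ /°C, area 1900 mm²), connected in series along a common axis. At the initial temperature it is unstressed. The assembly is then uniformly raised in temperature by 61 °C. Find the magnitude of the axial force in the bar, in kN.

If the supports were absent, the total length change would be Σ αᵢΔT Lᵢ = 11.6×10⁻⁶×61×425 + 16.9×10⁻⁶×61×775 = 1.1 mm.
The walls prevent any net length change, so an axial force P (same in every segment) develops. Compatibility: P · Σ Lᵢ/(AᵢEᵢ) = δ_free.
Σ Lᵢ/(AᵢEᵢ) = 425/(2325×196×10³) + 775/(1900×118×10³) = 4.389×10⁻⁶ mm/N.
So P = 1.1 / 4.389×10⁻⁶ = 250.5 kN, compressive.

P ≈ 251 kN (compressive)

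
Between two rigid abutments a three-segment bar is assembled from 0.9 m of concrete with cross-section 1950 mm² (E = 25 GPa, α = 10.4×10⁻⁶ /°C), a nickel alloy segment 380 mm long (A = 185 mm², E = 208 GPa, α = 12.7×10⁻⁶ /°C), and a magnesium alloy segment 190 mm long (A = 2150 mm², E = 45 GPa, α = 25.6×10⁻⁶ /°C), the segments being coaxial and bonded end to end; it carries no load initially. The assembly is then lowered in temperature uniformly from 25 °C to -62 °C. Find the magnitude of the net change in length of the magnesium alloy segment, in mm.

Free thermal contraction of the whole bar: Σ αᵢΔT Lᵢ = 10.4×10⁻⁶×87×900 + 12.7×10⁻⁶×87×380 + 25.6×10⁻⁶×87×190 = 1.657 mm.
The rigid supports impose zero overall length change; the single axial force P common to all segments must satisfy P Σ Lᵢ/(AᵢEᵢ) = δ_free.
Σ Lᵢ/(AᵢEᵢ) = 900/(1950×25×10³) + 380/(185×208×10³) + 190/(2150×45×10³) = 3.03×10⁻⁵ mm/N.
P = 1.657 / 3.03×10⁻⁵ = 54700 N = 54.7 kN, tensile.
For the magnesium alloy segment, free thermal change = 25.6×10⁻⁶×87×190 = 0.4232 mm and elastic change from P = 54700×190/(2150×45×10³) = 0.1074 mm; these oppose, so the net change is 0.316 mm (segment shortens).

|ΔL| ≈ 0.316 mm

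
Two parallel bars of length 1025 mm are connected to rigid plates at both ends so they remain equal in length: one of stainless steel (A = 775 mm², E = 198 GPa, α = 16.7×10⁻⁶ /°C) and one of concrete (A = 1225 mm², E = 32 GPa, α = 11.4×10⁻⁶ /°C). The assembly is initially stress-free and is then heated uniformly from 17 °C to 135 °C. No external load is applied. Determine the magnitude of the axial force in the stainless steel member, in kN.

P ≈ 19.5 kN (compressive in the stainless steel)

Both members must finish at the same length. With the larger α, the stainless steel tends to over-expand; the plates restrain it, putting the stainless steel in compression and the concrete in tension. With no external load the two internal forces are equal and opposite, magnitude P.
Equating the net (thermal + elastic) strains gives |α₁ − α₂|·ΔT = P·[1/(A₁E₁) + 1/(A₂E₂)].
|α₁ − α₂|·ΔT = 5.3×10⁻⁶ × 118 = 0.0006254.
1/(A₁E₁) + 1/(A₂E₂) = 1/(775×198×10³) + 1/(1225×32×10³) = 3.203×10⁻⁸ N⁻¹.
P = 0.0006254 / 3.203×10⁻⁸ = 19530 N = 19.53 kN.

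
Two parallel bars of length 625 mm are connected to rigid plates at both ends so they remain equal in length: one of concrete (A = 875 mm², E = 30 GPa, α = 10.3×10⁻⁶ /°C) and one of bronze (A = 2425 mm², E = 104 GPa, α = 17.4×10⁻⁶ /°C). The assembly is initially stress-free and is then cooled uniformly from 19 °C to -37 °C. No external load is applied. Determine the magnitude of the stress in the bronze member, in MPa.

σ ≈ 3.9 MPa (tensile)

Both members must finish at the same length. With the larger α, the bronze tends to over-contract; the plates restrain it, putting the bronze in tension and the concrete in compression. With no external load the two internal forces are equal and opposite, magnitude P.
Compatibility of the two members (thermal + elastic change equal): (α₁ − α₂)ΔT = P·[1/(A₁E₁) + 1/(A₂E₂)].
|α₁ − α₂|·ΔT = 7.1×10⁻⁶ × 56 = 0.0003976.
1/(A₁E₁) + 1/(A₂E₂) = 1/(875×30×10³) + 1/(2425×104×10³) = 4.206×10⁻⁸ N⁻¹.
So P = 0.0003976 / 4.206×10⁻⁸ = 9.453 kN.
σ_{bronze} = P/A₂ = 9453/2425 = 3.898 MPa, tensile.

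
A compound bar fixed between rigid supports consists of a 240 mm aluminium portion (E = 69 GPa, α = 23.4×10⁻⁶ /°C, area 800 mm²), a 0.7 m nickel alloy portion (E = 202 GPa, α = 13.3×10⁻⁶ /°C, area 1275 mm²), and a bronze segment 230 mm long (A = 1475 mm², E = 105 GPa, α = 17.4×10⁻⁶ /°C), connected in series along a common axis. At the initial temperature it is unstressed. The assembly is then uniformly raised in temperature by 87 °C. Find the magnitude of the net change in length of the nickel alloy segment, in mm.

If the supports were absent, the total length change would be Σ αᵢΔT Lᵢ = 23.4×10⁻⁶×87×240 + 13.3×10⁻⁶×87×700 + 17.4×10⁻⁶×87×230 = 1.647 mm.
Since the ends are fixed, an axial force P builds up, equal in every segment, with P · Σ Lᵢ/(AᵢEᵢ) = δ_free.
Σ Lᵢ/(AᵢEᵢ) = 240/(800×69×10³) + 700/(1275×202×10³) + 230/(1475×105×10³) = 8.551×10⁻⁶ mm/N.
Hence P = δ_free / Σ(L/AE) = 1.647/8.551×10⁻⁶ = 192.6 kN (compressive).
For the nickel alloy segment, free thermal change = 13.3×10⁻⁶×87×700 = 0.81 mm and elastic change from P = 192600×700/(1275×202×10³) = 0.5234 mm; these oppose, so the net change is 0.287 mm (segment lengthens).

|ΔL| ≈ 0.287 mm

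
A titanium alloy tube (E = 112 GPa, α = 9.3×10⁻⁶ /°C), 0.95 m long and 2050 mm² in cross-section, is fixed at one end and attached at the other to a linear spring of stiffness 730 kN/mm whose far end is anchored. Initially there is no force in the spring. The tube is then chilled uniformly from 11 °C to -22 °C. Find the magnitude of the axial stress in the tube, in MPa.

σ ≈ 25.8 MPa (tensile)

The unrestrained thermal change is αΔT L = 9.3×10⁻⁶ × 33 × 950 = 0.2916 mm.
With a force P in the spring, the elastic change of the tube is PL/(AE) and that of the spring is P/k; compatibility requires their sum to equal δ_free.
P [ L/(AE) + 1/k ] = δ_free → P [ 950/(2050×112×10³) + 1/(730×10³) ] = 0.2916.
P = 0.2916 / 5.507×10⁻⁶ = 52940 N.
σ = P/A = 52940/2050 = 25.82 MPa.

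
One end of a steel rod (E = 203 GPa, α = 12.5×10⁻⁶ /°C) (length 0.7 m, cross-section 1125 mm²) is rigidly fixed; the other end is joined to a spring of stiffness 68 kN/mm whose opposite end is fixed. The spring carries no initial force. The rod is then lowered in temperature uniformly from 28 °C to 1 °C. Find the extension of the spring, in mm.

δ ≈ 0.196 mm

If the spring were absent the rod would shorten by αΔT L = 12.5×10⁻⁶ × 27 × 700 = 0.2362 mm.
With a force P in the spring, the elastic change of the rod is PL/(AE) and that of the spring is P/k; compatibility requires their sum to equal δ_free.
So P = δ_free / [L/(AE) + 1/k] = 0.2362 / [ 700/(1125×203×10³) + 1/(68×10³) ].
P = 0.2362 / 1.777×10⁻⁵ = 13290 N.
Spring extension = P/k = 13290/(68×10³) = 0.1955 mm.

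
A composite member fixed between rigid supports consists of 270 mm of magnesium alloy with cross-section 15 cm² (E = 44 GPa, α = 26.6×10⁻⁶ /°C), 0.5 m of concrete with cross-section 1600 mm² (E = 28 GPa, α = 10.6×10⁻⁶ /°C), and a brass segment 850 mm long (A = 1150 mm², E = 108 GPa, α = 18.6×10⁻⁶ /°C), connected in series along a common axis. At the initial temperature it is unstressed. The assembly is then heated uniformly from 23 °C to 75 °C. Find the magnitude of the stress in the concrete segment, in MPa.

With the walls removed the bar would change length by δ_free = Σ αᵢΔT Lᵢ = 26.6×10⁻⁶×52×270 + 10.6×10⁻⁶×52×500 + 18.6×10⁻⁶×52×850 = 1.471 mm.
The walls prevent any net length change, so an axial force P (same in every segment) develops. Compatibility: P · Σ Lᵢ/(AᵢEᵢ) = δ_free.
Σ Lᵢ/(AᵢEᵢ) = 270/(1500×44×10³) + 500/(1600×28×10³) + 850/(1150×108×10³) = 2.21×10⁻⁵ mm/N.
P = 1.471 / 2.21×10⁻⁵ = 66580 N = 66.58 kN, compressive.
σ_{concrete} = P / A = 66580 / 1600 = 41.61 MPa.

σ ≈ 41.6 MPa (compressive)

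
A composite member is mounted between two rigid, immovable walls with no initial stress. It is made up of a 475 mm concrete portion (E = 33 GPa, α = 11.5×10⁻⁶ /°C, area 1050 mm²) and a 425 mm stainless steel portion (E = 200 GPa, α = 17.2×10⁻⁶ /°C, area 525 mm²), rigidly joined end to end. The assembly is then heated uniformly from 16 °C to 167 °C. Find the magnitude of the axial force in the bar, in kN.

Free thermal expansion of the whole bar: Σ αᵢΔT Lᵢ = 11.5×10⁻⁶×151×475 + 17.2×10⁻⁶×151×425 = 1.929 mm.
Since the ends are fixed, an axial force P builds up, equal in every segment, with P · Σ Lᵢ/(AᵢEᵢ) = δ_free.
Σ Lᵢ/(AᵢEᵢ) = 475/(1050×33×10³) + 425/(525×200×10³) = 1.776×10⁻⁵ mm/N.
So P = 1.929 / 1.776×10⁻⁵ = 108.6 kN, compressive.

P ≈ 109 kN (compressive)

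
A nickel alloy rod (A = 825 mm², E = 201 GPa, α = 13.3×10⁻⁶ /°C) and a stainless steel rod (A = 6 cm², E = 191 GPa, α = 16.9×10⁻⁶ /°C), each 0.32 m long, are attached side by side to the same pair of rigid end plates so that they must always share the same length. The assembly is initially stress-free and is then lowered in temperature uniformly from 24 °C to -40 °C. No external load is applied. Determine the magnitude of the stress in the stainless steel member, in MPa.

Both members must finish at the same length. With the larger α, the stainless steel tends to over-contract; the plates restrain it, putting the stainless steel in tension and the nickel alloy in compression. With no external load the two internal forces are equal and opposite, magnitude P.
Compatibility of the two members (thermal + elastic change equal): (α₁ − α₂)ΔT = P·[1/(A₁E₁) + 1/(A₂E₂)].
|α₁ − α₂|·ΔT = 3.6×10⁻⁶ × 64 = 0.0002304.
1/(A₁E₁) + 1/(A₂E₂) = 1/(825×201×10³) + 1/(600×191×10³) = 1.476×10⁻⁸ N⁻¹.
So P = 0.0002304 / 1.476×10⁻⁸ = 15.61 kN.
σ_{stainless steel} = P/A₂ = 15610/600 = 26.02 MPa, tensile.

σ ≈ 26 MPa (tensile)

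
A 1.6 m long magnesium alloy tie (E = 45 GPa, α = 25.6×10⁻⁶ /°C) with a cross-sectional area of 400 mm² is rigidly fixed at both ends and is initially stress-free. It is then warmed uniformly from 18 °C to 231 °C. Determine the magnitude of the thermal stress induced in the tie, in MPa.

σ ≈ 245 MPa (compressive)

Because both ends are immovable the net strain is zero, and the suppressed thermal strain is αΔT = 25.6×10⁻⁶ × 213 = 5452.8×10⁻⁶.
Hence σ = E·αΔT = 45×10³ × 5452.8×10⁻⁶ = 245.4 MPa, compressive.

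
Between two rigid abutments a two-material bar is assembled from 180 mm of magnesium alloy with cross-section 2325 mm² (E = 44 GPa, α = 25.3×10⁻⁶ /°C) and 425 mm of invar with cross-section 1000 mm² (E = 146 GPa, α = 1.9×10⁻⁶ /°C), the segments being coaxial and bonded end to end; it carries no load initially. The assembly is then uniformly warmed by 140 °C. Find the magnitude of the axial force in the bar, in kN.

P ≈ 161 kN (compressive)

If the supports were absent, the total length change would be Σ αᵢΔT Lᵢ = 25.3×10⁻⁶×140×180 + 1.9×10⁻⁶×140×425 = 0.7506 mm.
Since the ends are fixed, an axial force P builds up, equal in every segment, with P · Σ Lᵢ/(AᵢEᵢ) = δ_free.
The series flexibility is Σ Lᵢ/(AᵢEᵢ) = 180/(2325×44×10³) + 425/(1000×146×10³) = 4.67×10⁻⁶ mm/N.
P = 0.7506 / 4.67×10⁻⁶ = 160700 N = 160.7 kN, compressive.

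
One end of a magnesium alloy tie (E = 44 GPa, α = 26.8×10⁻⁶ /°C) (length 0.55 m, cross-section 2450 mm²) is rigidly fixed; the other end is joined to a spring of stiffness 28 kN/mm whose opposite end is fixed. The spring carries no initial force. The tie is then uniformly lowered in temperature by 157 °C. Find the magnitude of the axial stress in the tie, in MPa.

The unrestrained thermal change is αΔT L = 26.8×10⁻⁶ × 157 × 550 = 2.314 mm.
Let P be the tensile force in the spring. The tie extends elastically by PL/(AE) and the spring stretches by P/k; together these equal δ_free.
P [ L/(AE) + 1/k ] = δ_free → P [ 550/(2450×44×10³) + 1/(28×10³) ] = 2.314.
P = 2.314 / 4.082×10⁻⁵ = 56700 N.
σ = P/A = 56700/2450 = 23.14 MPa.

σ ≈ 23.1 MPa (tensile)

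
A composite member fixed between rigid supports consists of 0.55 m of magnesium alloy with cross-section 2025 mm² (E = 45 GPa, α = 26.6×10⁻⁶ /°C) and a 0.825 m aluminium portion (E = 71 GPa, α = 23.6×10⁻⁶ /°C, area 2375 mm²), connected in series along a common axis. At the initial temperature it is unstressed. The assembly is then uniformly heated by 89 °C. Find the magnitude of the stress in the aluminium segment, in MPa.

σ ≈ 117 MPa (compressive)

If the supports were absent, the total length change would be Σ αᵢΔT Lᵢ = 26.6×10⁻⁶×89×550 + 23.6×10⁻⁶×89×825 = 3.035 mm.
The walls prevent any net length change, so an axial force P (same in every segment) develops. Compatibility: P · Σ Lᵢ/(AᵢEᵢ) = δ_free.
The series flexibility is Σ Lᵢ/(AᵢEᵢ) = 550/(2025×45×10³) + 825/(2375×71×10³) = 1.093×10⁻⁵ mm/N.
P = 3.035 / 1.093×10⁻⁵ = 277700 N = 277.7 kN, compressive.
σ_{aluminium} = P / A = 277700 / 2375 = 116.9 MPa.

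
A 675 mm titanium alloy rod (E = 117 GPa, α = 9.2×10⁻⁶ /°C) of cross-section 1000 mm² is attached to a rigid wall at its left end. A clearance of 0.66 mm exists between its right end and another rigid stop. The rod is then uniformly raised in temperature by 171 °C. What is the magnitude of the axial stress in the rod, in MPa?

σ ≈ 69.7 MPa (compressive)

Free thermal elongation = αΔT L = 9.2×10⁻⁶ × 171 × 675 = 1.062 mm.
The gap closes (δ_free > 0.66 mm) and the wall then resists a further 1.062 − 0.66 = 0.4019 mm of expansion.
So σ = E(δ_free − g)/L = 117×10³ × 0.4019/675 = 69.66 MPa.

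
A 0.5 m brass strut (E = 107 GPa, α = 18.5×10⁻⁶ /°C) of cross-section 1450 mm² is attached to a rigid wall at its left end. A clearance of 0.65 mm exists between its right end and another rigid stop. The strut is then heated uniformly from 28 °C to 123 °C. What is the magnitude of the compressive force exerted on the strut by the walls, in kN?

Free thermal elongation = αΔT L = 18.5×10⁻⁶ × 95 × 500 = 0.8787 mm.
This exceeds the 0.65 mm gap, so the wall pushes back. The portion of expansion that must be recovered elastically is δ_free − gap = 0.8787 − 0.65 = 0.2287 mm.
Compatibility: PL/(AE) = 0.2287 mm, so σ = P/A = E × (0.2287/500) = 48.95 MPa.
P = σA = 48.95 × 1450 = 70.98 kN.

P ≈ 71 kN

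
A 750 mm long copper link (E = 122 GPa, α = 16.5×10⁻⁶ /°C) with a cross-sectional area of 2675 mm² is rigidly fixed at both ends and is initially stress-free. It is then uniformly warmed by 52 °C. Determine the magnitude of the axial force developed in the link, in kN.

Full restraint means ε = 0, so the stress is σ = EαΔT = 122×10³ × 16.5×10⁻⁶ × 52 = 104.7 MPa.
P = AEαΔT = 2675 × 122×10³ × 16.5×10⁻⁶ × 52 = 280 kN (compressive).

P ≈ 280 kN (compressive)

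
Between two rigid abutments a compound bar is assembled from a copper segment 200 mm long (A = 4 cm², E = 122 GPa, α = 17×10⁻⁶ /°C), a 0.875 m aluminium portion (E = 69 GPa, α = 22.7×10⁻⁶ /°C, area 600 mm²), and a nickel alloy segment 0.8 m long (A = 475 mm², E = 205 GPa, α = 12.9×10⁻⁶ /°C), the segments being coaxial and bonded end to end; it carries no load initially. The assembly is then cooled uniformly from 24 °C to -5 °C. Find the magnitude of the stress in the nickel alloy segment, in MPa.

σ ≈ 61.3 MPa (tensile)

With the walls removed the bar would change length by δ_free = Σ αᵢΔT Lᵢ = 17×10⁻⁶×29×200 + 22.7×10⁻⁶×29×875 + 12.9×10⁻⁶×29×800 = 0.9739 mm.
The rigid supports impose zero overall length change; the single axial force P common to all segments must satisfy P Σ Lᵢ/(AᵢEᵢ) = δ_free.
The series flexibility is Σ Lᵢ/(AᵢEᵢ) = 200/(400×122×10³) + 875/(600×69×10³) + 800/(475×205×10³) = 3.345×10⁻⁵ mm/N.
Hence P = δ_free / Σ(L/AE) = 0.9739/3.345×10⁻⁵ = 29.12 kN (tensile).
σ_{nickel alloy} = P / A = 29120 / 475 = 61.3 MPa.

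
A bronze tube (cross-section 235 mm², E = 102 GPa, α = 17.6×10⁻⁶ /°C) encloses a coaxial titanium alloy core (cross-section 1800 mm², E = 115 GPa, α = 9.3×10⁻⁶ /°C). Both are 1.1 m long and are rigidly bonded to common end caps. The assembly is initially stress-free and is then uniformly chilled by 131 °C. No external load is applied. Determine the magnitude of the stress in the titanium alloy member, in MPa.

Both members must finish at the same length. With the larger α, the bronze tends to over-contract; the plates restrain it, putting the bronze in tension and the titanium alloy in compression. With no external load the two internal forces are equal and opposite, magnitude P.
Setting the final lengths equal and cancelling L: (α₁ − α₂)ΔT = P/(A₁E₁) + P/(A₂E₂).
|α₁ − α₂|·ΔT = 8.3×10⁻⁶ × 131 = 0.001087.
1/(A₁E₁) + 1/(A₂E₂) = 1/(235×102×10³) + 1/(1800×115×10³) = 4.655×10⁻⁸ N⁻¹.
So P = 0.001087 / 4.655×10⁻⁸ = 23.36 kN.
σ_{titanium alloy} = P/A₂ = 23360/1800 = 12.98 MPa, compressive.

σ ≈ 13 MPa (compressive)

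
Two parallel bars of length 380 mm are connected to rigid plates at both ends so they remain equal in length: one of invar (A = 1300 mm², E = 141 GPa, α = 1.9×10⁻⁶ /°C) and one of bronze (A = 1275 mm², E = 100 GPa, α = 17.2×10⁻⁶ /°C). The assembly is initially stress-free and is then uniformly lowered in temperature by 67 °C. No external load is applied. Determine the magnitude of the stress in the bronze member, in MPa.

σ ≈ 60.5 MPa (tensile)

Both members must finish at the same length. With the larger α, the bronze tends to over-contract; the plates restrain it, putting the bronze in tension and the invar in compression. With no external load the two internal forces are equal and opposite, magnitude P.
Setting the final lengths equal and cancelling L: (α₁ − α₂)ΔT = P/(A₁E₁) + P/(A₂E₂).
|α₁ − α₂|·ΔT = 15.3×10⁻⁶ × 67 = 0.001025.
1/(A₁E₁) + 1/(A₂E₂) = 1/(1300×141×10³) + 1/(1275×100×10³) = 1.33×10⁻⁸ N⁻¹.
So P = 0.001025 / 1.33×10⁻⁸ = 77.08 kN.
σ_{bronze} = P/A₂ = 77080/1275 = 60.46 MPa, tensile.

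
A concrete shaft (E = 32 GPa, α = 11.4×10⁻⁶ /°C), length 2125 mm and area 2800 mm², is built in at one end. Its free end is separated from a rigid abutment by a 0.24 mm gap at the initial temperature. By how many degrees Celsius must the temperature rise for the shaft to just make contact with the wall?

The gap closes when αΔT L = 0.24 mm, since the shaft is still unstressed at that instant.
ΔT = 0.24 / (11.4×10⁻⁶ × 2125) = 9.907 °C.

ΔT ≈ 9.91 °C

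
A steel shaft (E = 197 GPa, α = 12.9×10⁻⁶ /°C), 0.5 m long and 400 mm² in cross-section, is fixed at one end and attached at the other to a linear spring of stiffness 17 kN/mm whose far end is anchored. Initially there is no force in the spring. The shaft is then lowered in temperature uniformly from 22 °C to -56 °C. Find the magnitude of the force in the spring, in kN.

P ≈ 7.72 kN

Free thermal contraction: δ_free = αΔT L = 12.9×10⁻⁶ × 78 × 500 = 0.5031 mm.
Let P be the tensile force in the spring. The shaft extends elastically by PL/(AE) and the spring stretches by P/k; together these equal δ_free.
So P = δ_free / [L/(AE) + 1/k] = 0.5031 / [ 500/(400×197×10³) + 1/(17×10³) ].
P = 0.5031 / 6.517×10⁻⁵ = 7720 N.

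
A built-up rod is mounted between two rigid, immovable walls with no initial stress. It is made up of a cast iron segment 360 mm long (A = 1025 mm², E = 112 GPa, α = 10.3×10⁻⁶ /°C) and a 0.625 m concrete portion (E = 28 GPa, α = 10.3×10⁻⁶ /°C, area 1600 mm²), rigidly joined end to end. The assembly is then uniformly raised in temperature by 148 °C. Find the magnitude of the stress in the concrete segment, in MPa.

σ ≈ 54.9 MPa (compressive)

With the walls removed the bar would change length by δ_free = Σ αᵢΔT Lᵢ = 10.3×10⁻⁶×148×360 + 10.3×10⁻⁶×148×625 = 1.502 mm.
Since the ends are fixed, an axial force P builds up, equal in every segment, with P · Σ Lᵢ/(AᵢEᵢ) = δ_free.
The series flexibility is Σ Lᵢ/(AᵢEᵢ) = 360/(1025×112×10³) + 625/(1600×28×10³) = 1.709×10⁻⁵ mm/N.
So P = 1.502 / 1.709×10⁻⁵ = 87.88 kN, compressive.
σ_{concrete} = P / A = 87880 / 1600 = 54.92 MPa.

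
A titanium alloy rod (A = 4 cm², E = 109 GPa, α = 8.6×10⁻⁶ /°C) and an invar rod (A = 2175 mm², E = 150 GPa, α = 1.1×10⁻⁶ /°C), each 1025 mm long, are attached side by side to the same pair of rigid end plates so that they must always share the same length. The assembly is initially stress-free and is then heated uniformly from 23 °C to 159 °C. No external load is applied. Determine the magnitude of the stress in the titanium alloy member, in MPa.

Equilibrium of a rigid end plate with no external load gives equal and opposite internal forces ±P in the two members. Since α_{titanium alloy} > α_{invar}, heating drives the titanium alloy into compression and the invar into tension.
Compatibility of the two members (thermal + elastic change equal): (α₁ − α₂)ΔT = P·[1/(A₁E₁) + 1/(A₂E₂)].
|α₁ − α₂|·ΔT = 7.5×10⁻⁶ × 136 = 0.00102.
1/(A₁E₁) + 1/(A₂E₂) = 1/(400×109×10³) + 1/(2175×150×10³) = 2.6×10⁻⁸ N⁻¹.
So P = 0.00102 / 2.6×10⁻⁸ = 39.23 kN.
σ_{titanium alloy} = P/A₁ = 39230/400 = 98.07 MPa, compressive.

σ ≈ 98.1 MPa (compressive)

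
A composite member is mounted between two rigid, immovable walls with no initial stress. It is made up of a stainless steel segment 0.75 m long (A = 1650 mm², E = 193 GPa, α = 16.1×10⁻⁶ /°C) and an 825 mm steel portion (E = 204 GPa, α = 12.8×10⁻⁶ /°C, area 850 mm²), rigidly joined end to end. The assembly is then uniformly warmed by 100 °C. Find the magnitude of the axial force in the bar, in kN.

If the supports were absent, the total length change would be Σ αᵢΔT Lᵢ = 16.1×10⁻⁶×100×750 + 12.8×10⁻⁶×100×825 = 2.263 mm.
The rigid supports impose zero overall length change; the single axial force P common to all segments must satisfy P Σ Lᵢ/(AᵢEᵢ) = δ_free.
The series flexibility is Σ Lᵢ/(AᵢEᵢ) = 750/(1650×193×10³) + 825/(850×204×10³) = 7.113×10⁻⁶ mm/N.
Hence P = δ_free / Σ(L/AE) = 2.263/7.113×10⁻⁶ = 318.2 kN (compressive).

P ≈ 318 kN (compressive)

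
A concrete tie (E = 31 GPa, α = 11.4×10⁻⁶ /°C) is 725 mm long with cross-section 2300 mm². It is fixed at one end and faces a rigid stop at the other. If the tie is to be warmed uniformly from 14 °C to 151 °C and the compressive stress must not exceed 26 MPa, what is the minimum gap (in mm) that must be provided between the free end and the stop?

With no wall the tie would lengthen by αΔT L = 11.4×10⁻⁶ × 137 × 725 = 1.132 mm.
At the allowable stress the elastic shortening the wall may impose is σL/E = 26 × 725 / (31×10³) = 0.6081 mm.
So the gap has to take up the difference, g_min = δ_free − σL/E = 1.132 − 0.6081 = 0.5242 mm.

g ≈ 0.524 mm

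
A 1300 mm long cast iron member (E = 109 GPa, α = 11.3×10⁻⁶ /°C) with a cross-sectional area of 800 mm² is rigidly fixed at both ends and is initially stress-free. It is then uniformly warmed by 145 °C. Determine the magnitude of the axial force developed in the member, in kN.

Full restraint means ε = 0, so the stress is σ = EαΔT = 109×10³ × 11.3×10⁻⁶ × 145 = 178.6 MPa.
P = AEαΔT = 800 × 109×10³ × 11.3×10⁻⁶ × 145 = 142.9 kN (compressive).

P ≈ 143 kN (compressive)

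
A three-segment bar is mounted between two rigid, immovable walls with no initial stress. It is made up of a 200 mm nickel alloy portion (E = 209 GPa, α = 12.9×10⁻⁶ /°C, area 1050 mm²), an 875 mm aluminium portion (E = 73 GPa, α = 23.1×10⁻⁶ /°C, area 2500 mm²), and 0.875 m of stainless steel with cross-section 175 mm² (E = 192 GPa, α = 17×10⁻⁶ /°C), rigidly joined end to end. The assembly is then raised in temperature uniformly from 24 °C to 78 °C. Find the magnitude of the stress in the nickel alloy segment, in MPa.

σ ≈ 61 MPa (compressive)

If the supports were absent, the total length change would be Σ αᵢΔT Lᵢ = 12.9×10⁻⁶×54×200 + 23.1×10⁻⁶×54×875 + 17×10⁻⁶×54×875 = 2.034 mm.
The rigid supports impose zero overall length change; the single axial force P common to all segments must satisfy P Σ Lᵢ/(AᵢEᵢ) = δ_free.
The series flexibility is Σ Lᵢ/(AᵢEᵢ) = 200/(1050×209×10³) + 875/(2500×73×10³) + 875/(175×192×10³) = 3.175×10⁻⁵ mm/N.
So P = 2.034 / 3.175×10⁻⁵ = 64.07 kN, compressive.
σ_{nickel alloy} = P / A = 64070 / 1050 = 61.02 MPa.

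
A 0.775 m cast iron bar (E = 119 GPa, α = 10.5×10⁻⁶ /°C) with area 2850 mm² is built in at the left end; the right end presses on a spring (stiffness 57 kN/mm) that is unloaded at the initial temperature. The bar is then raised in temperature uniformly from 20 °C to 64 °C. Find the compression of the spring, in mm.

δ ≈ 0.317 mm

The unrestrained thermal change is αΔT L = 10.5×10⁻⁶ × 44 × 775 = 0.358 mm.
With a force P in the spring, the elastic change of the bar is PL/(AE) and that of the spring is P/k; compatibility requires their sum to equal δ_free.
So P = δ_free / [L/(AE) + 1/k] = 0.358 / [ 775/(2850×119×10³) + 1/(57×10³) ].
P = 0.358 / 1.983×10⁻⁵ = 18060 N.
Spring compression = P/k = 18060/(57×10³) = 0.3168 mm.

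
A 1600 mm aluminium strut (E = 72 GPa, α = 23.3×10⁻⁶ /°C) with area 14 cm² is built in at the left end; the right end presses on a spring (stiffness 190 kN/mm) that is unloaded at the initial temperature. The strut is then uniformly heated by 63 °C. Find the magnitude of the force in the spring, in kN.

If the spring were absent the strut would lengthen by αΔT L = 23.3×10⁻⁶ × 63 × 1600 = 2.349 mm.
Let P be the compressive force at the spring. The strut shortens elastically by PL/(AE) and the spring compresses by P/k; together these equal δ_free.
P [ L/(AE) + 1/k ] = δ_free → P [ 1600/(1400×72×10³) + 1/(190×10³) ] = 2.349.
P = 2.349 / 2.114×10⁻⁵ = 111100 N.

P ≈ 111 kN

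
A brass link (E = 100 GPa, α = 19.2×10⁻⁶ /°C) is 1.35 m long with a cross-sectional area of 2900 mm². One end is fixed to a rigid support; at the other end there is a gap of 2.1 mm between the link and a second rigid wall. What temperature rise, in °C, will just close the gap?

ΔT ≈ 81 °C

The gap closes when αΔT L = 2.1 mm, since the link is still unstressed at that instant.
ΔT = 2.1 / (19.2×10⁻⁶ × 1350) = 81.02 °C.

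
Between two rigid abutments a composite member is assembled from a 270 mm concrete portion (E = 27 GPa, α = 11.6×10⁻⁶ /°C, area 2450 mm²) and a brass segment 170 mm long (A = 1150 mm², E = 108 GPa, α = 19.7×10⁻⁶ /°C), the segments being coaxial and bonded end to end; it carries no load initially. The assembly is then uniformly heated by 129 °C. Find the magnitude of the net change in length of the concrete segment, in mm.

With the walls removed the bar would change length by δ_free = Σ αᵢΔT Lᵢ = 11.6×10⁻⁶×129×270 + 19.7×10⁻⁶×129×170 = 0.836 mm.
The walls prevent any net length change, so an axial force P (same in every segment) develops. Compatibility: P · Σ Lᵢ/(AᵢEᵢ) = δ_free.
Σ Lᵢ/(AᵢEᵢ) = 270/(2450×27×10³) + 170/(1150×108×10³) = 5.45×10⁻⁶ mm/N.
Hence P = δ_free / Σ(L/AE) = 0.836/5.45×10⁻⁶ = 153.4 kN (compressive).
For the concrete segment, free thermal change = 11.6×10⁻⁶×129×270 = 0.404 mm and elastic change from P = 153400×270/(2450×27×10³) = 0.6261 mm; these oppose, so the net change is 0.222 mm (segment shortens).

|ΔL| ≈ 0.222 mm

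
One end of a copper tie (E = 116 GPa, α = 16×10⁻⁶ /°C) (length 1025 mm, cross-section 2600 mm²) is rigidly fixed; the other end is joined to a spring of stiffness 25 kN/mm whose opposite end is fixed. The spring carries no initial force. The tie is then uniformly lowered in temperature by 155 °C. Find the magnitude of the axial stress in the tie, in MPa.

If the spring were absent the tie would shorten by αΔT L = 16×10⁻⁶ × 155 × 1025 = 2.542 mm.
With a force P in the spring, the elastic change of the tie is PL/(AE) and that of the spring is P/k; compatibility requires their sum to equal δ_free.
P [ L/(AE) + 1/k ] = δ_free → P [ 1025/(2600×116×10³) + 1/(25×10³) ] = 2.542.
P = 2.542 / 4.34×10⁻⁵ = 58570 N.
σ = P/A = 58570/2600 = 22.53 MPa.

σ ≈ 22.5 MPa (tensile)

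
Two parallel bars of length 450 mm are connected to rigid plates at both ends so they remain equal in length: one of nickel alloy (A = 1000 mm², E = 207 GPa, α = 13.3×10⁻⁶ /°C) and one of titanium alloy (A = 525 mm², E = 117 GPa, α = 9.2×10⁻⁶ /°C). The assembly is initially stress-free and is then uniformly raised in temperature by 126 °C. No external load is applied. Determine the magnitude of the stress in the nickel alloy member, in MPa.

σ ≈ 24.5 MPa (compressive)

The nickel alloy has the larger α, so on heating it would change length more than the titanium alloy if both were free. The rigid plates force a common final length, so the nickel alloy is put into compression and the titanium alloy into tension, with equal and opposite forces P (no external load).
Compatibility of the two members (thermal + elastic change equal): (α₁ − α₂)ΔT = P·[1/(A₁E₁) + 1/(A₂E₂)].
|α₁ − α₂|·ΔT = 4.1×10⁻⁶ × 126 = 0.0005166.
1/(A₁E₁) + 1/(A₂E₂) = 1/(1000×207×10³) + 1/(525×117×10³) = 2.111×10⁻⁸ N⁻¹.
So P = 0.0005166 / 2.111×10⁻⁸ = 24.47 kN.
σ_{nickel alloy} = P/A₁ = 24470/1000 = 24.47 MPa, compressive.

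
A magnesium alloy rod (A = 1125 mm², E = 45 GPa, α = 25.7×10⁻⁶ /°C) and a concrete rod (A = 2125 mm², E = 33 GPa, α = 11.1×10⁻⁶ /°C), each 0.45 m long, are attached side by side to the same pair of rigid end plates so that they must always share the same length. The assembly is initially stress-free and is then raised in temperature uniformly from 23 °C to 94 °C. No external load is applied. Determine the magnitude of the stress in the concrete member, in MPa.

Equilibrium of a rigid end plate with no external load gives equal and opposite internal forces ±P in the two members. Since α_{magnesium alloy} > α_{concrete}, heating drives the magnesium alloy into compression and the concrete into tension.
Compatibility of the two members (thermal + elastic change equal): (α₁ − α₂)ΔT = P·[1/(A₁E₁) + 1/(A₂E₂)].
|α₁ − α₂|·ΔT = 14.6×10⁻⁶ × 71 = 0.001037.
1/(A₁E₁) + 1/(A₂E₂) = 1/(1125×45×10³) + 1/(2125×33×10³) = 3.401×10⁻⁸ N⁻¹.
P = 0.001037 / 3.401×10⁻⁸ = 30480 N = 30.48 kN.
σ_{concrete} = P/A₂ = 30480/2125 = 14.34 MPa, tensile.

σ ≈ 14.3 MPa (tensile)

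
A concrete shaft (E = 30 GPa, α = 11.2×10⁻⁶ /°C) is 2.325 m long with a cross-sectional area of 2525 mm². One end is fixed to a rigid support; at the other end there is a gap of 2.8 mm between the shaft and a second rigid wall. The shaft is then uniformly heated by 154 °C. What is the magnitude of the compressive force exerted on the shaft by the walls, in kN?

Free thermal elongation = αΔT L = 11.2×10⁻⁶ × 154 × 2325 = 4.01 mm.
The gap closes (δ_free > 2.8 mm) and the wall then resists a further 4.01 − 2.8 = 1.21 mm of expansion.
So σ = E(δ_free − g)/L = 30×10³ × 1.21/2325 = 15.61 MPa.
P = σA = 15.61 × 2525 = 39.43 kN.

P ≈ 39.4 kN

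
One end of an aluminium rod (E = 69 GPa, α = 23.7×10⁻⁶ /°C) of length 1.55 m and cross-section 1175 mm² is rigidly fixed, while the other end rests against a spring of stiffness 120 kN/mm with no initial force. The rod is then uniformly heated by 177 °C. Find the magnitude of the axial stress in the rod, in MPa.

σ ≈ 202 MPa (compressive)

Free thermal expansion: δ_free = αΔT L = 23.7×10⁻⁶ × 177 × 1550 = 6.502 mm.
Let P be the compressive force at the spring. The rod shortens elastically by PL/(AE) and the spring compresses by P/k; together these equal δ_free.
So P = δ_free / [L/(AE) + 1/k] = 6.502 / [ 1550/(1175×69×10³) + 1/(120×10³) ].
P = 6.502 / 2.745×10⁻⁵ = 236900 N.
σ = P/A = 236900/1175 = 201.6 MPa.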